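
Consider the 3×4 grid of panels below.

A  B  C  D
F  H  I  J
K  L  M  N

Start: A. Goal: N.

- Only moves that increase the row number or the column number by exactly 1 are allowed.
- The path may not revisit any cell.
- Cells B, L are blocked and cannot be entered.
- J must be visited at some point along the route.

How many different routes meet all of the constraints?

1

A right/down-only route from A to N makes exactly 2 down-moves and 3 right-moves in some order.
With no other constraints that would be C(5,2) = 10 routes.
Split at J and multiply the segment counts (each segment already excludes blocked cells): A→J: 1; J→N: 1; product = 1.
That gives 1 route.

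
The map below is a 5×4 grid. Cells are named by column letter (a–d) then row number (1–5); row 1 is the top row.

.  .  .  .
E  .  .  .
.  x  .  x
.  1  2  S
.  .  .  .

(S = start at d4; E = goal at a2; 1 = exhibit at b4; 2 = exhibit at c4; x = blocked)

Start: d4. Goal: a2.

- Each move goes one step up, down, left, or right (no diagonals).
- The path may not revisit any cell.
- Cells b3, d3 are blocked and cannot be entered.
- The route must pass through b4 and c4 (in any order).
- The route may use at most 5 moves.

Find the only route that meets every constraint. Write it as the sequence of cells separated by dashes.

d4 - c4 - b4 - a4 - a3 - a2

The 5-move cap with required stops at b4, c4 leaves no slack for detours.
Route from d4: 3× left (reaching a4), 2× up (reaching a2) — 5 moves in all.
Check: all required cells visited; 5 ≤ 5 moves.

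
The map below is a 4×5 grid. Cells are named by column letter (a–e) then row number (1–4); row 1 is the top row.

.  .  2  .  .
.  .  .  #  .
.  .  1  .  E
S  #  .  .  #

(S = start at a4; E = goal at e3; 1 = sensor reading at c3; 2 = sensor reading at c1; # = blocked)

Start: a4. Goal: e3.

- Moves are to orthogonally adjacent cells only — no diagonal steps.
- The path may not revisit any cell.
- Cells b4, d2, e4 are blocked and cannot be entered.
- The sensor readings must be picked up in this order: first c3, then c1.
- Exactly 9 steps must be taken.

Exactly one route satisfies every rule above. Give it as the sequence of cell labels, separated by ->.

a4 -> a3 -> b3 -> c3 -> c2 -> c1 -> d1 -> e1 -> e2 -> e3

The waypoints must appear in the order c3, c1, with no cell reused.
Route from a4: up to a3, 2× right (reaching c3), 2× up (reaching c1), 2× right (reaching e1), 2× down (reaching e3) — 9 moves in all.
Check: order respected (1 at step 3, 2 at step 5); 9 moves as required.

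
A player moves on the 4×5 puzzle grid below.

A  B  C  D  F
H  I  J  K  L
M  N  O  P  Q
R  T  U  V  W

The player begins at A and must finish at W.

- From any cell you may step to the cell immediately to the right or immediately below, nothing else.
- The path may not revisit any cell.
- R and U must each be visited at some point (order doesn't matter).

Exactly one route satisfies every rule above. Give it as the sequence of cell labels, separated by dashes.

Moves only go right or down, so the column and row indices never decrease.
Route from A: 3× down (reaching R), 4× right (reaching W) — 7 moves in all.
Check: all required cells visited.

A - H - M - R - T - U - V - W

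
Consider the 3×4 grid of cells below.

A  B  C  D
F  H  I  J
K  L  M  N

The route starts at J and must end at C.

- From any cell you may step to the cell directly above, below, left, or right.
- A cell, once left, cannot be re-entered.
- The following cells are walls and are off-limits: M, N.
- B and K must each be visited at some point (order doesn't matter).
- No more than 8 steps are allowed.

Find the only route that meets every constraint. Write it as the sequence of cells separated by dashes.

J - I - H - L - K - F - A - B - C

The budget equals the shortest possible length, so every move has to be on a shortest route through the required cells.
Route from J: left 2 to H, down 1 to L, left 1 to K, up 2 to A, right 2 to C — 8 moves in all.
Check: all required cells visited; 8 ≤ 8 moves.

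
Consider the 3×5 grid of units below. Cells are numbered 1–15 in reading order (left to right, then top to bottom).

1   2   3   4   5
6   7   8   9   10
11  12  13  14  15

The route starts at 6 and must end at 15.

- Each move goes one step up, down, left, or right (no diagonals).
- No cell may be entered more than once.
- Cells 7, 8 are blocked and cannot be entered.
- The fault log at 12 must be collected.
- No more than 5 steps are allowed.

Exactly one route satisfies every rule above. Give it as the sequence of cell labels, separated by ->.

6 -> 11 -> 12 -> 13 -> 14 -> 15

The 5-move cap with required stops at 12 leaves no slack for detours.
Route from 6: down 1 to 11, right 4 to 15 — 5 moves in all.
Check: all required cells visited; 5 ≤ 5 moves.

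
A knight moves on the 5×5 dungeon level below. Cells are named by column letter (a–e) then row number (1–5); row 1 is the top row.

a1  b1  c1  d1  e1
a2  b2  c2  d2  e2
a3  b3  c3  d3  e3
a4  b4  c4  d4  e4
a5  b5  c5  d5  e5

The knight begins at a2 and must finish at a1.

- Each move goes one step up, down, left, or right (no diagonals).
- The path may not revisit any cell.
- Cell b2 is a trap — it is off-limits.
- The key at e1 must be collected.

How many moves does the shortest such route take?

11

Any route passes through e1 somewhere between a2 and a1. Summing Manhattan distances along the two legs (a2 → e1 → a1) gives a lower bound of 5 + 4 = 9 moves.
The shortest route satisfying every rule uses 11 moves: a2 → a3 → b3 → c3 → c2 → d2 → e2 → e1 → d1 → c1 → b1 → a1.
The bound of 9 isn't tight here; checking systematically, no route of length 9 through 10 satisfies every constraint, so 11 is the minimum.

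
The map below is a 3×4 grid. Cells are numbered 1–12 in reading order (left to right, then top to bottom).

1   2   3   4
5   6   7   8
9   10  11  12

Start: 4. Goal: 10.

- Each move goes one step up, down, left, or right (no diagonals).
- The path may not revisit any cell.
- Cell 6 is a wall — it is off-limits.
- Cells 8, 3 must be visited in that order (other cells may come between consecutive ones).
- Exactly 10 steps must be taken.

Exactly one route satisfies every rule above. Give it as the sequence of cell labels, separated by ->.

4 -> 8 -> 12 -> 11 -> 7 -> 3 -> 2 -> 1 -> 5 -> 9 -> 10

The waypoints must appear in the order 8, 3, with no cell reused.
Route from 4: 2× down (reaching 12), left to 11, 2× up (reaching 3), 2× left (reaching 1), 2× down (reaching 9), right to 10 — 10 moves in all.
Check: order respected (8 at step 1, 3 at step 5); 10 moves as required.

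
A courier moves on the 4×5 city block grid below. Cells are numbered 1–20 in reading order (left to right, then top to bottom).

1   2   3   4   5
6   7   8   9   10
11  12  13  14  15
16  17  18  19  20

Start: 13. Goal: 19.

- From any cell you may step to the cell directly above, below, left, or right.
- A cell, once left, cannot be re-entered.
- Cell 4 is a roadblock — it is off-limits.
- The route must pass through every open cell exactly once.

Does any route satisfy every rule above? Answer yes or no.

Cell 5 has only one open neighbour but is neither the start nor the goal, so a Hamiltonian route would have to both enter and leave it through the same neighbour — impossible without revisiting.

no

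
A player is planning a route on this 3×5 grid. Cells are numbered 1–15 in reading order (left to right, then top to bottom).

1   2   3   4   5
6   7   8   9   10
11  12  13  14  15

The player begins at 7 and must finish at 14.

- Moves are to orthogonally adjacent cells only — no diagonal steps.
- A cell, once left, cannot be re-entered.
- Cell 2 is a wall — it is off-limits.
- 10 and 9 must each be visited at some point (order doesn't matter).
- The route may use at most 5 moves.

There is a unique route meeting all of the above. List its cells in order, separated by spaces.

The budget equals the shortest possible length, so every move has to be on a shortest route through the required cells.
Route from 7: 3× right (reaching 10), down to 15, left to 14 — 5 moves in all.
Check: all required cells visited; 5 ≤ 5 moves.

7 8 9 10 15 14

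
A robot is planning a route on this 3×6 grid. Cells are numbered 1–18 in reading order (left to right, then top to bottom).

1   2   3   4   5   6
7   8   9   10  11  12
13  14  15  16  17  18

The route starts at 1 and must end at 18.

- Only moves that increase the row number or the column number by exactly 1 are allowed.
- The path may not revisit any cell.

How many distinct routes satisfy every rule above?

21

A right/down-only route from 1 to 18 makes exactly 2 down-moves and 5 right-moves in some order.
With no other constraints that would be C(7,2) = 21 routes.
That gives 21 routes.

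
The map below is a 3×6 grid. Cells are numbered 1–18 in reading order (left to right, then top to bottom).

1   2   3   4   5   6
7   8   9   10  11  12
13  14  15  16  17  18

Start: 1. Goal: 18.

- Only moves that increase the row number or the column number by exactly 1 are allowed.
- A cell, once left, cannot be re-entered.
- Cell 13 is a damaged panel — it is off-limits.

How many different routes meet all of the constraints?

A right/down-only route from 1 to 18 makes exactly 2 down-moves and 5 right-moves in some order.
With no other constraints that would be C(7,2) = 21 routes.
Subtract routes through each blocked cell (inclusion–exclusion for overlaps): − through 13: 1 → 20.
That gives 20 routes.

20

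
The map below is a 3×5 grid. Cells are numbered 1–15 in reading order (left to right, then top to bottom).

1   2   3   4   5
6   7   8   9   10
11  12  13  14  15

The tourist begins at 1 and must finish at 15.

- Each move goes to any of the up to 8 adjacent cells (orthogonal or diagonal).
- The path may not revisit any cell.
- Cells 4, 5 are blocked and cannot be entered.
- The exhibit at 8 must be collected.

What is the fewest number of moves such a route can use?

4

Any route passes through 8 somewhere between 1 and 15. Summing Chebyshev distances along the two legs (1 → 8 → 15) gives a lower bound of 2 + 2 = 4 moves.
A route of 4 moves achieves this: 1 → 2 → 8 → 9 → 15.
Since 4 matches the lower bound, it is optimal.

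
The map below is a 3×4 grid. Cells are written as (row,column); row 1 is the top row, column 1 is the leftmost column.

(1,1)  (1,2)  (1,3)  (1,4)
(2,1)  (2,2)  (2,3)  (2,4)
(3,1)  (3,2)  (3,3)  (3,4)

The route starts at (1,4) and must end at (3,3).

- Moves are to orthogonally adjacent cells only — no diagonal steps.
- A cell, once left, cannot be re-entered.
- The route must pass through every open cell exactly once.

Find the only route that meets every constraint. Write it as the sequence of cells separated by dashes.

Need to visit all 12 open cells exactly once, starting at (1,4) and ending at (3,3).
Route from (1,4): 3× left (reaching (1,1)), 2× down (reaching (3,1)), right to (3,2), up to (2,2), 2× right (reaching (2,4)), down to (3,4), left to (3,3) — 11 moves in all.
Check: all 12 open cells covered.

(1,4) - (1,3) - (1,2) - (1,1) - (2,1) - (3,1) - (3,2) - (2,2) - (2,3) - (2,4) - (3,4) - (3,3)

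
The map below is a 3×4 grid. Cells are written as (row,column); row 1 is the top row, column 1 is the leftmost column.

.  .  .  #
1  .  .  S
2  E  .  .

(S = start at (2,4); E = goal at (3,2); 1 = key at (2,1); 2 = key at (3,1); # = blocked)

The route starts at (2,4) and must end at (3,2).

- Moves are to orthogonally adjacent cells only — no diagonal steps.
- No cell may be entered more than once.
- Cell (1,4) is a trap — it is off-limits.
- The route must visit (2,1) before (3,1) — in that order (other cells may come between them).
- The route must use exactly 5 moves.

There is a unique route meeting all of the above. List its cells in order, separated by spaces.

The waypoints must appear in the order (2,1), (3,1), with no cell reused.
Route from (2,4): left 3 to (2,1), down 1 to (3,1), right 1 to (3,2) — 5 moves in all.
Check: order respected (1 at step 3, 2 at step 4); 5 moves as required.

(2,4) (2,3) (2,2) (2,1) (3,1) (3,2)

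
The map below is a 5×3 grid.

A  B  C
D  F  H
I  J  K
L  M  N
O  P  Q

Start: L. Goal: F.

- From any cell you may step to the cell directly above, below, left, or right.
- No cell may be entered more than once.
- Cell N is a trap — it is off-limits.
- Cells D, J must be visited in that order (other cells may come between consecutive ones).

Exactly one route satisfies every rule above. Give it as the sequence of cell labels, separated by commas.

The waypoints must appear in the order D, J, with no cell reused.
Route from L: up 3 to A, right 2 to C, down 2 to K, left 1 to J, up 1 to F — 9 moves in all.
Check: order respected (D at step 2, J at step 8).

L, I, D, A, B, C, H, K, J, F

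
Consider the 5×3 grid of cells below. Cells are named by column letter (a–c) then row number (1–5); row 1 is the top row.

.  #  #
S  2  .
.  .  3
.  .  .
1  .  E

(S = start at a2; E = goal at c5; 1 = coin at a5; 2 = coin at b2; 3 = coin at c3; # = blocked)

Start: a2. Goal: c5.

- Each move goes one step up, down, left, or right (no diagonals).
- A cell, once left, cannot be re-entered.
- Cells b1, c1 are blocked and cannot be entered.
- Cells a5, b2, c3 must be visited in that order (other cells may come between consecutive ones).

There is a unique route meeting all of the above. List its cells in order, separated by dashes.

The waypoints must appear in the order a5, b2, c3, with no cell reused.
Route from a2: 3× down (reaching a5), right to b5, 3× up (reaching b2), right to c2, 3× down (reaching c5) — 11 moves in all.
Check: order respected (1 at step 3, 2 at step 7, 3 at step 9).

a2 - a3 - a4 - a5 - b5 - b4 - b3 - b2 - c2 - c3 - c4 - c5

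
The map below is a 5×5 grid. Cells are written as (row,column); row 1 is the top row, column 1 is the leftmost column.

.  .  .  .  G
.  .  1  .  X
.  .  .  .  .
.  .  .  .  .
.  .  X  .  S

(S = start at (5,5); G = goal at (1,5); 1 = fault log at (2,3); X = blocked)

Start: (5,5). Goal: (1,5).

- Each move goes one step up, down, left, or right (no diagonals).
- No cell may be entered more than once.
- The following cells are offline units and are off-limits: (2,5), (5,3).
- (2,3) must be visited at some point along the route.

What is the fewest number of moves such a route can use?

Any route passes through (2,3) somewhere between (5,5) and (1,5). Summing Manhattan distances along the two legs ((5,5) → (2,3) → (1,5)) gives a lower bound of 5 + 3 = 8 moves.
A route of 8 moves achieves this: (5,5) → (4,5) → (3,5) → (3,4) → (2,4) → (2,3) → (1,3) → (1,4) → (1,5).
Since 8 matches the lower bound, it is optimal.

8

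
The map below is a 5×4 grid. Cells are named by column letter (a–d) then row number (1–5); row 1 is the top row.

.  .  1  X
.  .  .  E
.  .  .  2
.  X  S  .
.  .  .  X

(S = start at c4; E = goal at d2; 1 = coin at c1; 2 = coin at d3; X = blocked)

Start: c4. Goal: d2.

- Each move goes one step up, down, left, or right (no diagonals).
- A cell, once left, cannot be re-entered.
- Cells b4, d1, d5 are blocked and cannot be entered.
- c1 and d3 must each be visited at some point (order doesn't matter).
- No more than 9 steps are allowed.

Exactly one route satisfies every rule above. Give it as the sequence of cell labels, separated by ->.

c4 -> d4 -> d3 -> c3 -> b3 -> b2 -> b1 -> c1 -> c2 -> d2

The budget equals the shortest possible length, so every move has to be on a shortest route through the required cells.
Route from c4: right to d4, up to d3, 2× left (reaching b3), 2× up (reaching b1), right to c1, down to c2, right to d2 — 9 moves in all.
Check: all required cells visited; 9 ≤ 9 moves.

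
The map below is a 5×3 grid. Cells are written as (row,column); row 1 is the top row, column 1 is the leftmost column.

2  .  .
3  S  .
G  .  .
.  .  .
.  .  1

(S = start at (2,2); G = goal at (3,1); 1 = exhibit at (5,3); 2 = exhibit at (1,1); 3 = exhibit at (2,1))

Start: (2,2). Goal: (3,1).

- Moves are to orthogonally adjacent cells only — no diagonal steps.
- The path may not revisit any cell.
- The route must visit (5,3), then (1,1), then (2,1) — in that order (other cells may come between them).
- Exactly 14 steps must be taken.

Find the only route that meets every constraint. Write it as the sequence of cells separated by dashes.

The waypoints must appear in the order (5,3), (1,1), (2,1), with no cell reused.
Route from (2,2): 2× down (reaching (4,2)), left to (4,1), down to (5,1), 2× right (reaching (5,3)), 4× up (reaching (1,3)), 2× left (reaching (1,1)), 2× down (reaching (3,1)) — 14 moves in all.
Check: order respected (1 at step 6, 2 at step 12, 3 at step 13); 14 moves as required.

(2,2) - (3,2) - (4,2) - (4,1) - (5,1) - (5,2) - (5,3) - (4,3) - (3,3) - (2,3) - (1,3) - (1,2) - (1,1) - (2,1) - (3,1)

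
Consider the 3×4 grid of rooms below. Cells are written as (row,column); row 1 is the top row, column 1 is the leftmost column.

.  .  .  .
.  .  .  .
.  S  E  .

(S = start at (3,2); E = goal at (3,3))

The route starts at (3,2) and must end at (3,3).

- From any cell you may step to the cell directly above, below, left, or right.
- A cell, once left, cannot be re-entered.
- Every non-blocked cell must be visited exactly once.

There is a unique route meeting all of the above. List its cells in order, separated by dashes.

(3,2) - (3,1) - (2,1) - (1,1) - (1,2) - (2,2) - (2,3) - (1,3) - (1,4) - (2,4) - (3,4) - (3,3)

Need to visit all 12 open cells exactly once, starting at (3,2) and ending at (3,3).
Cell (1,4) has only two open neighbours ((2,4) and (1,3)), so the path must pass straight through it: one of those is the cell it's entered from and the other is where it exits.
Route from (3,2): left 1 to (3,1), up 2 to (1,1), right 1 to (1,2), down 1 to (2,2), right 1 to (2,3), up 1 to (1,3), right 1 to (1,4), down 2 to (3,4), left 1 to (3,3) — 11 moves in all.
Check: all 12 open cells covered.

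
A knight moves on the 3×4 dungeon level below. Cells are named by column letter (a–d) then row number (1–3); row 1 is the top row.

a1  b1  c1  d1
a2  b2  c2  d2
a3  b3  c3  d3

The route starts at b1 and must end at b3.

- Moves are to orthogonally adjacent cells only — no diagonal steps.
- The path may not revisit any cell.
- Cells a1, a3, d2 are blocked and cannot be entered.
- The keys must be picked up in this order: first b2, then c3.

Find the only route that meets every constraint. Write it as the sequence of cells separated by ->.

b1 -> b2 -> c2 -> c3 -> b3

The waypoints must appear in the order b2, c3, with no cell reused.
Route from b1: down to b2, right to c2, down to c3, left to b3 — 4 moves in all.
Check: order respected (b2 at step 1, c3 at step 3).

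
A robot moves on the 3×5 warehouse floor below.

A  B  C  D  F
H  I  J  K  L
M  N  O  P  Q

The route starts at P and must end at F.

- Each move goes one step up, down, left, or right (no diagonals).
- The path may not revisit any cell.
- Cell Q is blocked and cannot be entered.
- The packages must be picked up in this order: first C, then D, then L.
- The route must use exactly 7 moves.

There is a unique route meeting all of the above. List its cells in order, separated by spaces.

P O J C D K L F

The waypoints must appear in the order C, D, L, with no cell reused.
Route from P: left 1 to O, up 2 to C, right 1 to D, down 1 to K, right 1 to L, up 1 to F — 7 moves in all.
Check: order respected (C at step 3, D at step 4, L at step 6); 7 moves as required.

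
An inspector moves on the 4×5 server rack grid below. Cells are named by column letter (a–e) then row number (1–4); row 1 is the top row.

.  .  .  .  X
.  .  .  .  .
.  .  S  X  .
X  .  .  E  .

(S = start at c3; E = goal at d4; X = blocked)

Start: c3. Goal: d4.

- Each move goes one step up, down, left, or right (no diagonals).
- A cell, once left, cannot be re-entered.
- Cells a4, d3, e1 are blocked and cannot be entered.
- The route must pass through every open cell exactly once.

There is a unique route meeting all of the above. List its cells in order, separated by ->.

Need to visit all 17 open cells exactly once, starting at c3 and ending at d4.
Route from c3: down 1 to c4, left 1 to b4, up 1 to b3, left 1 to a3, up 2 to a1, right 1 to b1, down 1 to b2, right 1 to c2, up 1 to c1, right 1 to d1, down 1 to d2, right 1 to e2, down 2 to e4, left 1 to d4 — 16 moves in all.
Check: all 17 open cells covered.

c3 -> c4 -> b4 -> b3 -> a3 -> a2 -> a1 -> b1 -> b2 -> c2 -> c1 -> d1 -> d2 -> e2 -> e3 -> e4 -> d4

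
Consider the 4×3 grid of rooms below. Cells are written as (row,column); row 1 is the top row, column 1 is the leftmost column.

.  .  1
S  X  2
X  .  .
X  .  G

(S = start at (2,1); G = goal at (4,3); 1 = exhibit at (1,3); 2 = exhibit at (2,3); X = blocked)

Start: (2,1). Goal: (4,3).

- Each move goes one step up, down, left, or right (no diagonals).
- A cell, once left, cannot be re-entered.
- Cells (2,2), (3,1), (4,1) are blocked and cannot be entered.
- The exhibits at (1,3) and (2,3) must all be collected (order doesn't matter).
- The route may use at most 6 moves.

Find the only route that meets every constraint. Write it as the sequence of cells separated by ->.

(2,1) -> (1,1) -> (1,2) -> (1,3) -> (2,3) -> (3,3) -> (4,3)

The 6-move cap with required stops at (1,3), (2,3) leaves no slack for detours.
Route from (2,1): up to (1,1), 2× right (reaching (1,3)), 3× down (reaching (4,3)) — 6 moves in all.
Check: all required cells visited; 6 ≤ 6 moves.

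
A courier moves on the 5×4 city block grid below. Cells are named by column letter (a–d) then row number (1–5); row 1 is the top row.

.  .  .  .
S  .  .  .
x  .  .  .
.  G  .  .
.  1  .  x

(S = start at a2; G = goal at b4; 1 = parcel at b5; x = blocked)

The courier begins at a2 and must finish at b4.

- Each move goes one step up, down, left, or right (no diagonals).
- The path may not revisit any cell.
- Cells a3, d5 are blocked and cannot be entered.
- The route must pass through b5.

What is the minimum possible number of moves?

7

Any route passes through b5 somewhere between a2 and b4. Summing Manhattan distances along the two legs (a2 → b5 → b4) gives a lower bound of 4 + 1 = 5 moves.
The shortest route satisfying every rule uses 7 moves: a2 → b2 → b3 → c3 → c4 → c5 → b5 → b4.
The no-revisit rule (legs can't share cells) pushes the minimum above the 5-move bound; an exhaustive check rules out every length from 5 to 6, leaving 7 as the minimum.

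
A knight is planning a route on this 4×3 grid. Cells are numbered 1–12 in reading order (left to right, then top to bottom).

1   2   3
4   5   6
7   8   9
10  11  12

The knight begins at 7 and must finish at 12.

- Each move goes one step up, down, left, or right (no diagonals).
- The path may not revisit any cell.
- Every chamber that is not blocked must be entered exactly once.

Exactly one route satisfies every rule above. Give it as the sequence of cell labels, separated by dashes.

7 - 10 - 11 - 8 - 5 - 4 - 1 - 2 - 3 - 6 - 9 - 12

Need to visit all 12 open cells exactly once, starting at 7 and ending at 12.
Cell 3 has only two open neighbours (6 and 2), so the path must pass straight through it: one of those is the cell it's entered from and the other is where it exits.
Route from 7: down to 10, right to 11, 2× up (reaching 5), left to 4, up to 1, 2× right (reaching 3), 3× down (reaching 12) — 11 moves in all.
Check: all 12 open cells covered.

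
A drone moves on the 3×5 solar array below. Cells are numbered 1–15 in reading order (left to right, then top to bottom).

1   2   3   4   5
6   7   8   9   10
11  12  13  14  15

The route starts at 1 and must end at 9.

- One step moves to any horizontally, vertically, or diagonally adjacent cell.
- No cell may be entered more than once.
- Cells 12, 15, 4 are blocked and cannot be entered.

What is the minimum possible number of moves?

3

With diagonal moves allowed, the Chebyshev distance max(|Δrow|,|Δcol|) from 1 to 9 is 3, so at least 3 moves are needed.
A route of 3 moves achieves this: 1 → 2 → 3 → 9.
Since 3 matches the lower bound, it is optimal.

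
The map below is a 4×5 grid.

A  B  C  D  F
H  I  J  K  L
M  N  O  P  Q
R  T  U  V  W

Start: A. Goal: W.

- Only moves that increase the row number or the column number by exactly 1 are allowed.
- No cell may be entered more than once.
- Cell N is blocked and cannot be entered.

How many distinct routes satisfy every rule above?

A right/down-only route from A to W makes exactly 3 down-moves and 4 right-moves in some order.
With no other constraints that would be C(7,3) = 35 routes.
Subtract routes through each blocked cell (inclusion–exclusion for overlaps): − through N: 12 → 23.
That gives 23 routes.

23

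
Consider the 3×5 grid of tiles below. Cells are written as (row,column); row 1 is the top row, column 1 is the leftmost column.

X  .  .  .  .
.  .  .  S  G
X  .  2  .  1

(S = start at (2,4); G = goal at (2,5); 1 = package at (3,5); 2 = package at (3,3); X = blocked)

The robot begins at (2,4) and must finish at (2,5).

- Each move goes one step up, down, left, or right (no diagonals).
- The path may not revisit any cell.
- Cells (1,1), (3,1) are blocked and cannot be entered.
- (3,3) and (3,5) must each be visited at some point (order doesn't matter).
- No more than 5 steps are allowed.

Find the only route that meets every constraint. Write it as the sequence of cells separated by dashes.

(2,4) - (2,3) - (3,3) - (3,4) - (3,5) - (2,5)

Any route must reach (3,3) and (3,5) and still end at (2,5) within 5 moves, so the order of the required stops is forced.
Route from (2,4): left 1 to (2,3), down 1 to (3,3), right 2 to (3,5), up 1 to (2,5) — 5 moves in all.
Check: all required cells visited; 5 ≤ 5 moves.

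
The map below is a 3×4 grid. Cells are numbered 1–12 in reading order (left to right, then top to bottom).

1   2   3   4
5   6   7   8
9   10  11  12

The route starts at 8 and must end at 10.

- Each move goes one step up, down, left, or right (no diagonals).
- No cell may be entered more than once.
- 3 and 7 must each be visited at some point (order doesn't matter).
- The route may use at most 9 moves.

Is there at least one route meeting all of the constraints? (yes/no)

yes

One route that works: 8 → 4 → 3 → 7 → 11 → 10.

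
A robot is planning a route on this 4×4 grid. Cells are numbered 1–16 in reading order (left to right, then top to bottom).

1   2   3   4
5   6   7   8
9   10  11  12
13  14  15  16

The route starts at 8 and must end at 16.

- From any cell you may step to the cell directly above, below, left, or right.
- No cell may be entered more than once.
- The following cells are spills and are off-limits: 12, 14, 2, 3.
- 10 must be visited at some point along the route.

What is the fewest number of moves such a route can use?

6

Any route passes through 10 somewhere between 8 and 16. Summing Manhattan distances along the two legs (8 → 10 → 16) gives a lower bound of 3 + 3 = 6 moves.
A route of 6 moves achieves this: 8 → 7 → 6 → 10 → 11 → 15 → 16.
Since 6 matches the lower bound, it is optimal.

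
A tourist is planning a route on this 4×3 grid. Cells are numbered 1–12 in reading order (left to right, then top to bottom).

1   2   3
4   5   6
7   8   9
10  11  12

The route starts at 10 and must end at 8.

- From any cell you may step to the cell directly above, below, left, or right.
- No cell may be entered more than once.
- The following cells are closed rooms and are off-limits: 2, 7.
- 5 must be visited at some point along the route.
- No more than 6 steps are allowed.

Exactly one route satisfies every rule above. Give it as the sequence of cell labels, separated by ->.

The 6-move cap with required stops at 5 leaves no slack for detours.
Route from 10: right 2 to 12, up 2 to 6, left 1 to 5, down 1 to 8 — 6 moves in all.
Check: all required cells visited; 6 ≤ 6 moves.

10 -> 11 -> 12 -> 9 -> 6 -> 5 -> 8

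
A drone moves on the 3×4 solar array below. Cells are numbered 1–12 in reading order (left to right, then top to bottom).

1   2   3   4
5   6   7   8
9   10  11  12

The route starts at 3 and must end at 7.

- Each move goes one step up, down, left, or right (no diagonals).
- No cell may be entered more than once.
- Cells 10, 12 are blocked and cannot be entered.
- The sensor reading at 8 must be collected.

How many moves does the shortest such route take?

Any route passes through 8 somewhere between 3 and 7. Summing Manhattan distances along the two legs (3 → 8 → 7) gives a lower bound of 2 + 1 = 3 moves.
A route of 3 moves achieves this: 3 → 4 → 8 → 7.
Since 3 matches the lower bound, it is optimal.

3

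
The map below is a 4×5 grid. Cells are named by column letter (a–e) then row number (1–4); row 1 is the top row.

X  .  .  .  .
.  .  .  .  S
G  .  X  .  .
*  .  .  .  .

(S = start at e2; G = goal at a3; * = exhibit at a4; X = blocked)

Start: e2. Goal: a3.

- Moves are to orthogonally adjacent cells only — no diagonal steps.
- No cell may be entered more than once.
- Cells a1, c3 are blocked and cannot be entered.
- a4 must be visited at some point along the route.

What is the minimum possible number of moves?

Any route passes through a4 somewhere between e2 and a3. Summing Manhattan distances along the two legs (e2 → a4 → a3) gives a lower bound of 6 + 1 = 7 moves.
A route of 7 moves achieves this: e2 → e3 → e4 → d4 → c4 → b4 → a4 → a3.
Since 7 matches the lower bound, it is optimal.

7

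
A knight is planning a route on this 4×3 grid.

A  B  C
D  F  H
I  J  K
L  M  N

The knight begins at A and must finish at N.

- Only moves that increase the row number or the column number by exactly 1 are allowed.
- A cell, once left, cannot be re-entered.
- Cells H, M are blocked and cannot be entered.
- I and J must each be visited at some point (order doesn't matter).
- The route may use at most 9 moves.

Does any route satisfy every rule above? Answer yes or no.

One route that works: A → D → I → J → K → N.

yes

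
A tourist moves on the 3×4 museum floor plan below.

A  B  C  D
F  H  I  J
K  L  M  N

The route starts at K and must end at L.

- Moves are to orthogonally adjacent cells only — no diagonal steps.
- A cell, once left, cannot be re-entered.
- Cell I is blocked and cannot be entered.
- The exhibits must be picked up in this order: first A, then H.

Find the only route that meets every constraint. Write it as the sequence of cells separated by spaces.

K F A B H L

The waypoints must appear in the order A, H, with no cell reused.
Route from K: up 2 to A, right 1 to B, down 2 to L — 5 moves in all.
Check: order respected (A at step 2, H at step 4).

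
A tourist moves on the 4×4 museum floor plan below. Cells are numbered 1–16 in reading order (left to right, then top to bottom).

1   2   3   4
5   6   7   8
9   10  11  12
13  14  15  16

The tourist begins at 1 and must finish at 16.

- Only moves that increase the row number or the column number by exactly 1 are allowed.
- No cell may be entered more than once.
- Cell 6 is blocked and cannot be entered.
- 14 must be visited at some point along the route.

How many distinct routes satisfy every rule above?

A right/down-only route from 1 to 16 makes exactly 3 down-moves and 3 right-moves in some order.
With no other constraints that would be C(6,3) = 20 routes.
Split at 14 and multiply the segment counts (each segment already excludes blocked cells): 1→14: 2; 14→16: 1; product = 2.
That gives 2 routes.

2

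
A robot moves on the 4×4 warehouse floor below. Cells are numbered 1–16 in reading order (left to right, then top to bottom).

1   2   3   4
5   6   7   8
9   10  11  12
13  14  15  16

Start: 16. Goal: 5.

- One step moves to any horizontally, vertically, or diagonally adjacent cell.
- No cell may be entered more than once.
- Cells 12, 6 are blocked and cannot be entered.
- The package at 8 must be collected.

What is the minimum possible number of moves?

5

Any route passes through 8 somewhere between 16 and 5. Summing Chebyshev distances along the two legs (16 → 8 → 5) gives a lower bound of 2 + 3 = 5 moves.
A route of 5 moves achieves this: 16 → 11 → 8 → 3 → 2 → 5.
Since 5 matches the lower bound, it is optimal.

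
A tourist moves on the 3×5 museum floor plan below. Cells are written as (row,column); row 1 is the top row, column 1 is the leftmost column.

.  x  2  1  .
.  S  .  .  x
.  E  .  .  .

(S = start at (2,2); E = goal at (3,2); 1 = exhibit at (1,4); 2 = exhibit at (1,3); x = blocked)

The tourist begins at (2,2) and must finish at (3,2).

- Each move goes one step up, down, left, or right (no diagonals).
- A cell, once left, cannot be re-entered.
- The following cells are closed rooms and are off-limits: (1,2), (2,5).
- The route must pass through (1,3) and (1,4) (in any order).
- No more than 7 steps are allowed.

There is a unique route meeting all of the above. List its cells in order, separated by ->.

The budget equals the shortest possible length, so every move has to be on a shortest route through the required cells.
Route from (2,2): right 1 to (2,3), up 1 to (1,3), right 1 to (1,4), down 2 to (3,4), left 2 to (3,2) — 7 moves in all.
Check: all required cells visited; 7 ≤ 7 moves.

(2,2) -> (2,3) -> (1,3) -> (1,4) -> (2,4) -> (3,4) -> (3,3) -> (3,2)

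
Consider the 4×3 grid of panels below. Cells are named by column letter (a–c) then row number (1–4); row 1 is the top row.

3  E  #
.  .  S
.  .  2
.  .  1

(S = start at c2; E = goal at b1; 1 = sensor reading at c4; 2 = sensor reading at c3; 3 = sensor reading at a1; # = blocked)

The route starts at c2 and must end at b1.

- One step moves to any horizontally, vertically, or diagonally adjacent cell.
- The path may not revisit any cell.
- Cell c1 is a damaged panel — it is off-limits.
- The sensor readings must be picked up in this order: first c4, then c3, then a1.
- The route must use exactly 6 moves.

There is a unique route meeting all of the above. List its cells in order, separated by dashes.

c2 - b3 - c4 - c3 - b2 - a1 - b1

The waypoints must appear in the order c4, c3, a1, with no cell reused.
Route from c2: down-left 1 to b3, down-right 1 to c4, up 1 to c3, up-left 2 to a1, right 1 to b1 — 6 moves in all.
Check: order respected (1 at step 2, 2 at step 3, 3 at step 5); 6 moves as required.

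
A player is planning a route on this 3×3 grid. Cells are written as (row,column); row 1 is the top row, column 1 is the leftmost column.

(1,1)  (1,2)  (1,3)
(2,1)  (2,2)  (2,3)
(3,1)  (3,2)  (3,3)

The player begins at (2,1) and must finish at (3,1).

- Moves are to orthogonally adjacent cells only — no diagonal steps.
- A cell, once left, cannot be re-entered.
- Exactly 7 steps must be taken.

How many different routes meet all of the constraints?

4

Need simple routes of exactly 7 moves from (2,1) to (3,1) (Manhattan distance 1, so 3 moves are spent on a detour and 3 undoing it).
Enumerating: (2,1) (1,1) (1,2) (2,2) (2,3) (3,3) (3,2) (3,1) | (2,1) (1,1) (1,2) (1,3) (2,3) (3,3) (3,2) (3,1) | (2,1) (1,1) (1,2) (1,3) (2,3) (2,2) (3,2) (3,1) | (2,1) (2,2) (1,2) (1,3) (2,3) (3,3) (3,2) (3,1).
That gives 4 routes.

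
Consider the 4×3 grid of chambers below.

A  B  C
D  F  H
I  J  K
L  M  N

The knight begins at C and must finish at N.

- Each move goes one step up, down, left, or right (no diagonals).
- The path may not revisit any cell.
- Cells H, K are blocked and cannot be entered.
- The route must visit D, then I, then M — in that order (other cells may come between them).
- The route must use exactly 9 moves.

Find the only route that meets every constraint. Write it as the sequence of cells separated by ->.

C -> B -> A -> D -> F -> J -> I -> L -> M -> N

The waypoints must appear in the order D, I, M, with no cell reused.
Route from C: 2× left (reaching A), down to D, right to F, down to J, left to I, down to L, 2× right (reaching N) — 9 moves in all.
Check: order respected (D at step 3, I at step 6, M at step 8); 9 moves as required.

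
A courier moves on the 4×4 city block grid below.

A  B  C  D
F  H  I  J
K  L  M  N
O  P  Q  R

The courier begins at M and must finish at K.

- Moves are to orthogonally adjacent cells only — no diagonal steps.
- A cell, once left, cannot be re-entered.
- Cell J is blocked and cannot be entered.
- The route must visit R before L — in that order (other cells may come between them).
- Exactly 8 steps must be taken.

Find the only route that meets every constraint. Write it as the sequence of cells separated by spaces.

The waypoints must appear in the order R, L, with no cell reused.
Route from M: right to N, down to R, 2× left (reaching P), 2× up (reaching H), left to F, down to K — 8 moves in all.
Check: order respected (R at step 2, L at step 5); 8 moves as required.

M N R Q P L H F K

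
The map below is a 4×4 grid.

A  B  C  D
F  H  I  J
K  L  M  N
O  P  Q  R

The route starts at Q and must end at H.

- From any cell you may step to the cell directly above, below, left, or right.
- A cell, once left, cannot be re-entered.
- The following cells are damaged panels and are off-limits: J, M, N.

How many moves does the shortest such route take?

The Manhattan distance from Q to H is |4−2| + |3−2| = 3, so at least 3 moves are needed.
A route of 3 moves achieves this: Q → P → L → H.
Since 3 matches the lower bound, it is optimal.

3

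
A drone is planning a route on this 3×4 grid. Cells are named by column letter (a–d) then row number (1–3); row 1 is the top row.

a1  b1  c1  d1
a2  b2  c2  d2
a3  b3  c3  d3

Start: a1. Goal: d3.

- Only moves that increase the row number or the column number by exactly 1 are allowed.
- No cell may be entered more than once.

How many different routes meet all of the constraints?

A right/down-only route from a1 to d3 makes exactly 2 down-moves and 3 right-moves in some order.
With no other constraints that would be C(5,2) = 10 routes.
That gives 10 routes.

10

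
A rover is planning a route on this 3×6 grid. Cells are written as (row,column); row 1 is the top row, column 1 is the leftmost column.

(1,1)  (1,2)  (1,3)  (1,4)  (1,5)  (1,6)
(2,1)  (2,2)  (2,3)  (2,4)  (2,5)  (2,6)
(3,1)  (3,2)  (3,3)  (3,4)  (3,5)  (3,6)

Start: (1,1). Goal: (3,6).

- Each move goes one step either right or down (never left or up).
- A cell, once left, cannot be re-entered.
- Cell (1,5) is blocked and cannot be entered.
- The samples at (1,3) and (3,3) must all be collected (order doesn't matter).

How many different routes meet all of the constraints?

A right/down-only route from (1,1) to (3,6) makes exactly 2 down-moves and 5 right-moves in some order.
With no other constraints that would be C(7,2) = 21 routes.
A monotone route can only reach the required cells in the order (1,3), (3,3), so split there and multiply the segment counts (each segment already excludes blocked cells): (1,1)→(1,3): 1; (1,3)→(3,3): 1; (3,3)→(3,6): 1; product = 1.
That gives 1 route.

1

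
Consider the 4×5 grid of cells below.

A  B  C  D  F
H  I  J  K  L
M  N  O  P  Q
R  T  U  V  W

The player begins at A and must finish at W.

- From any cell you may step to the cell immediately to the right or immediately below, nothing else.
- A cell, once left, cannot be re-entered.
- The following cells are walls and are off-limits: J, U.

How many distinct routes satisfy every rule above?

A right/down-only route from A to W makes exactly 3 down-moves and 4 right-moves in some order.
With no other constraints that would be C(7,3) = 35 routes.
Subtract routes through each blocked cell (inclusion–exclusion for overlaps): − through J: 18 − through U: 10 + through J&U: 3 → 10.
That gives 10 routes.

10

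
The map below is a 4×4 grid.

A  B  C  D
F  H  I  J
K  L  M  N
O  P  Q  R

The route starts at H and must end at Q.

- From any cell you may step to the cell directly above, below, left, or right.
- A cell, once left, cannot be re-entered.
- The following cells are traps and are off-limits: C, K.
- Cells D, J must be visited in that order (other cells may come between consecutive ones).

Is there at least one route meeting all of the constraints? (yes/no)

no

D must be visited but has only one open neighbour (J), and it is neither the start nor the goal — the route would have to enter and leave through J, re-entering it.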